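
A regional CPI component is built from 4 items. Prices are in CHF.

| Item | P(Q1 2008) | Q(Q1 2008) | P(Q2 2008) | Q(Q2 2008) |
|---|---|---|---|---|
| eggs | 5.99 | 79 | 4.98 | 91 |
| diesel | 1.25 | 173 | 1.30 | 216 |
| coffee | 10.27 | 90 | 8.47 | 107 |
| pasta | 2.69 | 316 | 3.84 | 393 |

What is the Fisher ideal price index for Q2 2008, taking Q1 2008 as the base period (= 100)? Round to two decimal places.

Laspeyres component (base-period weights):
ΣP(Q2 2008)Q(Q1 2008) = 4.98×79 + 1.30×173 + 8.47×90 + 3.84×316 = 393.42 + 224.9 + 762.3 + 1213.44 = 2594.06
ΣP(Q1 2008)Q(Q1 2008) = 5.99×79 + 1.25×173 + 10.27×90 + 2.69×316 = 473.21 + 216.25 + 924.3 + 850.04 = 2463.8
L = 2594.06 / 2463.8 × 100 = 105.2870
Paasche component (current-period weights):
ΣP(Q2 2008)Q(Q2 2008) = 4.98×91 + 1.30×216 + 8.47×107 + 3.84×393 = 453.18 + 280.8 + 906.29 + 1509.12 = 3149.39
ΣP(Q1 2008)Q(Q2 2008) = 5.99×91 + 1.25×216 + 10.27×107 + 2.69×393 = 545.09 + 270 + 1098.89 + 1057.17 = 2971.15
P = 3149.39 / 2971.15 × 100 = 105.9990
Fisher = √(L × P) = √(105.2870 × 105.9990) = 105.6424

105.64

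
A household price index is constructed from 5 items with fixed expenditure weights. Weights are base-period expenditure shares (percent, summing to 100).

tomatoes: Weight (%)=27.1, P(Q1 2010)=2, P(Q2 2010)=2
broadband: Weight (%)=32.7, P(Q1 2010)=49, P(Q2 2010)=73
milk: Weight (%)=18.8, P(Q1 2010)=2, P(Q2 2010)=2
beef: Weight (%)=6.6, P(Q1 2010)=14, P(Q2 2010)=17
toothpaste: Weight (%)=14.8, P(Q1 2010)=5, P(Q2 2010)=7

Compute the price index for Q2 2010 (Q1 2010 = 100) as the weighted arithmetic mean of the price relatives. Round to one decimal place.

tomatoes: 27.1 × (2/2) = 27.1 × 1.000000 = 27.1000
broadband: 32.7 × (73/49) = 32.7 × 1.489796 = 48.7163
milk: 18.8 × (2/2) = 18.8 × 1.000000 = 18.8000
beef: 6.6 × (17/14) = 6.6 × 1.214286 = 8.0143
toothpaste: 14.8 × (7/5) = 14.8 × 1.400000 = 20.7200
Index = Σ wᵢ·(p₁ᵢ/p₀ᵢ) = 27.1000 + 48.7163 + 18.8000 + 8.0143 + 20.7200 = 123.3506

123.4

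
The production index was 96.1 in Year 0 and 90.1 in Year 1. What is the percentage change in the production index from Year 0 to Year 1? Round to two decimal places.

Change = (90.1 − 96.1) / 96.1 × 100
       = -6.0 / 96.1 × 100 = -6.2435%

-6.24%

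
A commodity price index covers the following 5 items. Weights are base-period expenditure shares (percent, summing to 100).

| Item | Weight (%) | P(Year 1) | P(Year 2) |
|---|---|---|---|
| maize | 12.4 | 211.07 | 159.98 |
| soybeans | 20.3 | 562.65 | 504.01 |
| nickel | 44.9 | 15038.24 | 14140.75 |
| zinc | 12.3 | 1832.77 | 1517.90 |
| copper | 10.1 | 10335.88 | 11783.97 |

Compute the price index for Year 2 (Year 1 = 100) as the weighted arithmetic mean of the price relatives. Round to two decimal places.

91.51

maize: 12.4 × (159.98/211.07) = 12.4 × 0.757948 = 9.3986
soybeans: 20.3 × (504.01/562.65) = 20.3 × 0.895779 = 18.1843
nickel: 44.9 × (14140.75/15038.24) = 44.9 × 0.940319 = 42.2203
zinc: 12.3 × (1517.90/1832.77) = 12.3 × 0.828200 = 10.1869
copper: 10.1 × (11783.97/10335.88) = 10.1 × 1.140103 = 11.5150
Index = Σ wᵢ·(p₁ᵢ/p₀ᵢ) = 9.3986 + 18.1843 + 42.2203 + 10.1869 + 11.5150 = 91.5051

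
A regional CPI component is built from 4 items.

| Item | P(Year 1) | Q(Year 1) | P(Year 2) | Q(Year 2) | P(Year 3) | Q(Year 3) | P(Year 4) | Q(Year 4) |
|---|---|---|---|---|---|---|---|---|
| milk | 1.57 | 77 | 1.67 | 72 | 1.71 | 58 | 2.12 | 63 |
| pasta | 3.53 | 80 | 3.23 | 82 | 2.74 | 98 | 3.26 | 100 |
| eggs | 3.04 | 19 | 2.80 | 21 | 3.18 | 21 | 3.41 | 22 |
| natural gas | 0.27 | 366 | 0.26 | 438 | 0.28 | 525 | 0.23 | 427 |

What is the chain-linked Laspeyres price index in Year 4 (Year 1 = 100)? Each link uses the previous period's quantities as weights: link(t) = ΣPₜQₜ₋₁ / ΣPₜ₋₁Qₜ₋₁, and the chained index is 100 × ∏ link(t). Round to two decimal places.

100.54

Link Year 1→Year 2:
ΣP(Year 2)Q(Year 1) = 1.67×77 + 3.23×80 + 2.80×19 + 0.26×366 = 128.59 + 258.4 + 53.2 + 95.16 = 535.35
ΣP(Year 1)Q(Year 1) = 1.57×77 + 3.53×80 + 3.04×19 + 0.27×366 = 120.89 + 282.4 + 57.76 + 98.82 = 559.87
link = 535.35/559.87 = 0.956204
Link Year 2→Year 3:
ΣP(Year 3)Q(Year 2) = 1.71×72 + 2.74×82 + 3.18×21 + 0.28×438 = 123.12 + 224.68 + 66.78 + 122.64 = 537.22
ΣP(Year 2)Q(Year 2) = 1.67×72 + 3.23×82 + 2.80×21 + 0.26×438 = 120.24 + 264.86 + 58.8 + 113.88 = 557.78
link = 537.22/557.78 = 0.963140
Link Year 3→Year 4:
ΣP(Year 4)Q(Year 3) = 2.12×58 + 3.26×98 + 3.41×21 + 0.23×525 = 122.96 + 319.48 + 71.61 + 120.75 = 634.8
ΣP(Year 3)Q(Year 3) = 1.71×58 + 2.74×98 + 3.18×21 + 0.28×525 = 99.18 + 268.52 + 66.78 + 147 = 581.48
link = 634.8/581.48 = 1.091697
Chained index = 100 × 0.956204 × 0.963140 × 1.091697 = 100.5407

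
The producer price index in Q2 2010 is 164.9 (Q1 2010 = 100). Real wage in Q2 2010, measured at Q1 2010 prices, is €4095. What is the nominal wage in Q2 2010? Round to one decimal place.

6752.7

Nominal = Real × (Index/100) = 4095 × (164.9/100)
        = 4095 × 1.649 = 6752.6550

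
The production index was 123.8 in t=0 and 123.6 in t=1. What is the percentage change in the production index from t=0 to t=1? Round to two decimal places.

-0.16%

Change = (123.6 − 123.8) / 123.8 × 100
       = -0.2 / 123.8 × 100 = -0.1616%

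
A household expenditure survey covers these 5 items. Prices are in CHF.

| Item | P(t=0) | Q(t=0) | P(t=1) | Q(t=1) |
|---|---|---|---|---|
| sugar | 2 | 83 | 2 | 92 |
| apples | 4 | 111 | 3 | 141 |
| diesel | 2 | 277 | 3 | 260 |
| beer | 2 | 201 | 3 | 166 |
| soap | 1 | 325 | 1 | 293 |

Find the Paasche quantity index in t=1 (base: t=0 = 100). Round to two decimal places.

96.46

Paasche quantity index uses current-period prices as weights.
ΣP(t=1)·Q(t=1) = 2×92 + 3×141 + 3×260 + 3×166 + 1×293 = 184 + 423 + 780 + 498 + 293 = 2178
ΣP(t=1)·Q(t=0) = 2×83 + 3×111 + 3×277 + 3×201 + 1×325 = 166 + 333 + 831 + 603 + 325 = 2258
Index = 2178 / 2258 × 100 = 96.4570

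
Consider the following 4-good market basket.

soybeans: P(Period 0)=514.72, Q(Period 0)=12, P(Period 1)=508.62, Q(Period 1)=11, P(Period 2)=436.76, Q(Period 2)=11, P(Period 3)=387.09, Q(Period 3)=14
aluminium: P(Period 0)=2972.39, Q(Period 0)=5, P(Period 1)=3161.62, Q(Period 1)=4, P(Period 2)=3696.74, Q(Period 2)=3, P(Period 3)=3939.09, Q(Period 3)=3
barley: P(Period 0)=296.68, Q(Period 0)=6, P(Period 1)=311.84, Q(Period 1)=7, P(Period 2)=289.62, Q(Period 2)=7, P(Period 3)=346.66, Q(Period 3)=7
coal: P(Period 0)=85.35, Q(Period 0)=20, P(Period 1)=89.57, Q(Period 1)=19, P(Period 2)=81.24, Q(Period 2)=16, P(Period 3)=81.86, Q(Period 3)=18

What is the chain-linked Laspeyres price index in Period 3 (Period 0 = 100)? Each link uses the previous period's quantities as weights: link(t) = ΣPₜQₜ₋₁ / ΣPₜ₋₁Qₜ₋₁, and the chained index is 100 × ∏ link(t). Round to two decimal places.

Link Period 0→Period 1:
ΣP(Period 1)Q(Period 0) = 508.62×12 + 3161.62×5 + 311.84×6 + 89.57×20 = 6103.44 + 15808.1 + 1871.04 + 1791.4 = 25573.98
ΣP(Period 0)Q(Period 0) = 514.72×12 + 2972.39×5 + 296.68×6 + 85.35×20 = 6176.64 + 14861.95 + 1780.08 + 1707 = 24525.67
link = 25573.98/24525.67 = 1.042743
Link Period 1→Period 2:
ΣP(Period 2)Q(Period 1) = 436.76×11 + 3696.74×4 + 289.62×7 + 81.24×19 = 4804.36 + 14786.96 + 2027.34 + 1543.56 = 23162.22
ΣP(Period 1)Q(Period 1) = 508.62×11 + 3161.62×4 + 311.84×7 + 89.57×19 = 5594.82 + 12646.48 + 2182.88 + 1701.83 = 22126.01
link = 23162.22/22126.01 = 1.046832
Link Period 2→Period 3:
ΣP(Period 3)Q(Period 2) = 387.09×11 + 3939.09×3 + 346.66×7 + 81.86×16 = 4257.99 + 11817.27 + 2426.62 + 1309.76 = 19811.64
ΣP(Period 2)Q(Period 2) = 436.76×11 + 3696.74×3 + 289.62×7 + 81.24×16 = 4804.36 + 11090.22 + 2027.34 + 1299.84 = 19221.76
link = 19811.64/19221.76 = 1.030688
Chained index = 100 × 1.042743 × 1.046832 × 1.030688 = 112.5076

112.51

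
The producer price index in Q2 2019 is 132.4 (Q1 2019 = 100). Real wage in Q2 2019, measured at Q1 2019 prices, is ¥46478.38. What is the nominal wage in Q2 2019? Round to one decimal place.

61537.4

Nominal = Real × (Index/100) = 46478.38 × (132.4/100)
        = 46478.38 × 1.324 = 61537.3751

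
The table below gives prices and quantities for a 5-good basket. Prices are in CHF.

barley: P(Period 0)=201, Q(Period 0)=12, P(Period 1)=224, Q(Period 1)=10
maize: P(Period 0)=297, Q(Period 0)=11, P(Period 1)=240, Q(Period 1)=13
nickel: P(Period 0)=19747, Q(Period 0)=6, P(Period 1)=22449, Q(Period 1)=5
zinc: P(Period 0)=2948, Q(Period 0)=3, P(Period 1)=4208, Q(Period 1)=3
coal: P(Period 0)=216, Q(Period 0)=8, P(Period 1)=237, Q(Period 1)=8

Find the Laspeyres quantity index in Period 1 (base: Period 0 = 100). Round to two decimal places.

85.49

Laspeyres quantity index uses base-period prices as weights.
ΣP(Period 0)·Q(Period 1) = 201×10 + 297×13 + 19747×5 + 2948×3 + 216×8 = 2010 + 3861 + 98735 + 8844 + 1728 = 115178
ΣP(Period 0)·Q(Period 0) = 201×12 + 297×11 + 19747×6 + 2948×3 + 216×8 = 2412 + 3267 + 118482 + 8844 + 1728 = 134733
Index = 115178 / 134733 × 100 = 85.4861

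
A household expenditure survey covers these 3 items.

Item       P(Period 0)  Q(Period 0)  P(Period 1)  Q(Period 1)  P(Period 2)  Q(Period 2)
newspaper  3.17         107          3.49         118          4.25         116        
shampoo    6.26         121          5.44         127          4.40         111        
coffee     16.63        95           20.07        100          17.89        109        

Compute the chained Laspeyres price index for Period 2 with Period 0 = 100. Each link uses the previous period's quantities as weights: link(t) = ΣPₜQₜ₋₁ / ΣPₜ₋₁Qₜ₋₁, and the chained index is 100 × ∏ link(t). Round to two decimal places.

100.59

Link Period 0→Period 1:
ΣP(Period 1)Q(Period 0) = 3.49×107 + 5.44×121 + 20.07×95 = 373.43 + 658.24 + 1906.65 = 2938.32
ΣP(Period 0)Q(Period 0) = 3.17×107 + 6.26×121 + 16.63×95 = 339.19 + 757.46 + 1579.85 = 2676.5
link = 2938.32/2676.5 = 1.097822
Link Period 1→Period 2:
ΣP(Period 2)Q(Period 1) = 4.25×118 + 4.40×127 + 17.89×100 = 501.5 + 558.8 + 1789 = 2849.3
ΣP(Period 1)Q(Period 1) = 3.49×118 + 5.44×127 + 20.07×100 = 411.82 + 690.88 + 2007 = 3109.7
link = 2849.3/3109.7 = 0.916262
Chained index = 100 × 1.097822 × 0.916262 = 100.5892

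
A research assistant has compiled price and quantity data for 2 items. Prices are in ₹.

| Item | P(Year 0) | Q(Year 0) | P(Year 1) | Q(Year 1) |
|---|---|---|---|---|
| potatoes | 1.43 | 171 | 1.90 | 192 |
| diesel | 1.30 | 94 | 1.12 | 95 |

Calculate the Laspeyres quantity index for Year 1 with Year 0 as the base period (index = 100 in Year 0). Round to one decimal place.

Laspeyres quantity index uses base-period prices as weights.
ΣP(Year 0)·Q(Year 1) = 1.43×192 + 1.30×95 = 274.56 + 123.5 = 398.06
ΣP(Year 0)·Q(Year 0) = 1.43×171 + 1.30×94 = 244.53 + 122.2 = 366.73
Index = 398.06 / 366.73 × 100 = 108.5431

108.5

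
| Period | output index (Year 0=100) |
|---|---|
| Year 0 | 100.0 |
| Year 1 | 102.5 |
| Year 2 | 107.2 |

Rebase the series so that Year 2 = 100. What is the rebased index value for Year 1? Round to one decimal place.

95.6

Rebased(Year 1) = 102.5 / 107.2 × 100 = 95.6157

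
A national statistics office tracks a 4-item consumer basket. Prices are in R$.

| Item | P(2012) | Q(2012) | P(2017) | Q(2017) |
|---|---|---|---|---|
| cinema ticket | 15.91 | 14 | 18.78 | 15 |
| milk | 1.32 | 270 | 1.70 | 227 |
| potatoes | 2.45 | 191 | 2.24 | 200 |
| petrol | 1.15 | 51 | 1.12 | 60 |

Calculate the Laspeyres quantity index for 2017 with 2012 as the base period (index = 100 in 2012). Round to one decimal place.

99.2

Laspeyres quantity index uses base-period prices as weights.
ΣP(2012)·Q(2017) = 15.91×15 + 1.32×227 + 2.45×200 + 1.15×60 = 238.65 + 299.64 + 490 + 69 = 1097.29
ΣP(2012)·Q(2012) = 15.91×14 + 1.32×270 + 2.45×191 + 1.15×51 = 222.74 + 356.4 + 467.95 + 58.65 = 1105.74
Index = 1097.29 / 1105.74 × 100 = 99.2358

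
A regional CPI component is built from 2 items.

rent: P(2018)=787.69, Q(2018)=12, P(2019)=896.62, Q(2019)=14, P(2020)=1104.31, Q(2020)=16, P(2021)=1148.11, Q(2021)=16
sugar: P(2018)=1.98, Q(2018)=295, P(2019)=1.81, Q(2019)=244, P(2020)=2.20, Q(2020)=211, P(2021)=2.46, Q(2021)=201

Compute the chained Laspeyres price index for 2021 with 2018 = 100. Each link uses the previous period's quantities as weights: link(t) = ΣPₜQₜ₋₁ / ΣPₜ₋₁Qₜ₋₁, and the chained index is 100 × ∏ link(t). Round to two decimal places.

Link 2018→2019:
ΣP(2019)Q(2018) = 896.62×12 + 1.81×295 = 10759.44 + 533.95 = 11293.39
ΣP(2018)Q(2018) = 787.69×12 + 1.98×295 = 9452.28 + 584.1 = 10036.38
link = 11293.39/10036.38 = 1.125245
Link 2019→2020:
ΣP(2020)Q(2019) = 1104.31×14 + 2.20×244 = 15460.34 + 536.8 = 15997.14
ΣP(2019)Q(2019) = 896.62×14 + 1.81×244 = 12552.68 + 441.64 = 12994.32
link = 15997.14/12994.32 = 1.231087
Link 2020→2021:
ΣP(2021)Q(2020) = 1148.11×16 + 2.46×211 = 18369.76 + 519.06 = 18888.82
ΣP(2020)Q(2020) = 1104.31×16 + 2.20×211 = 17668.96 + 464.2 = 18133.16
link = 18888.82/18133.16 = 1.041673
Chained index = 100 × 1.125245 × 1.231087 × 1.041673 = 144.3003

144.30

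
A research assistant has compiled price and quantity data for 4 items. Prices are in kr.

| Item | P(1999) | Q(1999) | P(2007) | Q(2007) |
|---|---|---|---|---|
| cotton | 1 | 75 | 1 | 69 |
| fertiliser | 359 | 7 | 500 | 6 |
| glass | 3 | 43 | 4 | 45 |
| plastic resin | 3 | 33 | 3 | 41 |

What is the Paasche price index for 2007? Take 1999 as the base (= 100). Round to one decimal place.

Paasche price index uses current-period quantities as weights.
ΣP(2007)·Q(2007) = 1×69 + 500×6 + 4×45 + 3×41 = 69 + 3000 + 180 + 123 = 3372
ΣP(1999)·Q(2007) = 1×69 + 359×6 + 3×45 + 3×41 = 69 + 2154 + 135 + 123 = 2481
Index = 3372 / 2481 × 100 = 135.9129

135.9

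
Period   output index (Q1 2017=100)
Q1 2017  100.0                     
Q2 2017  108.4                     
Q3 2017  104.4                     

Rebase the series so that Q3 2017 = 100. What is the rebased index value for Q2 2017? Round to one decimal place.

103.8

Rebased(Q2 2017) = 108.4 / 104.4 × 100 = 103.8314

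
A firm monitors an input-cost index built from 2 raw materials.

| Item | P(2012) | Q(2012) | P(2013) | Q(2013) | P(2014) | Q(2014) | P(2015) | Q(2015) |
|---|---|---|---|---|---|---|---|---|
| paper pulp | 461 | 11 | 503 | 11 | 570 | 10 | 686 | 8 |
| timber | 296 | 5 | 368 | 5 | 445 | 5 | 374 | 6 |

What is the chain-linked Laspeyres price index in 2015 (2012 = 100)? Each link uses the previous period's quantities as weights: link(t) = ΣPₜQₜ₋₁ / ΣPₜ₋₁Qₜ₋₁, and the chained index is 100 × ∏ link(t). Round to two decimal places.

Link 2012→2013:
ΣP(2013)Q(2012) = 503×11 + 368×5 = 5533 + 1840 = 7373
ΣP(2012)Q(2012) = 461×11 + 296×5 = 5071 + 1480 = 6551
link = 7373/6551 = 1.125477
Link 2013→2014:
ΣP(2014)Q(2013) = 570×11 + 445×5 = 6270 + 2225 = 8495
ΣP(2013)Q(2013) = 503×11 + 368×5 = 5533 + 1840 = 7373
link = 8495/7373 = 1.152177
Link 2014→2015:
ΣP(2015)Q(2014) = 686×10 + 374×5 = 6860 + 1870 = 8730
ΣP(2014)Q(2014) = 570×10 + 445×5 = 5700 + 2225 = 7925
link = 8730/7925 = 1.101577
Chained index = 100 × 1.125477 × 1.152177 × 1.101577 = 142.8469

142.85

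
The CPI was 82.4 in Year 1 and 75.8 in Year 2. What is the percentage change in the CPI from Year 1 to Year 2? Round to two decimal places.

Change = (75.8 − 82.4) / 82.4 × 100
       = -6.6 / 82.4 × 100 = -8.0097%

-8.01%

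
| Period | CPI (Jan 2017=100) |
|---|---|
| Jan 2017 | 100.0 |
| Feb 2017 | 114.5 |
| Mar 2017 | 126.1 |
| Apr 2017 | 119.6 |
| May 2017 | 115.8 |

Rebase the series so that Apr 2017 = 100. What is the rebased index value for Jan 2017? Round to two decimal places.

83.61

Rebased(Jan 2017) = 100.0 / 119.6 × 100 = 83.6120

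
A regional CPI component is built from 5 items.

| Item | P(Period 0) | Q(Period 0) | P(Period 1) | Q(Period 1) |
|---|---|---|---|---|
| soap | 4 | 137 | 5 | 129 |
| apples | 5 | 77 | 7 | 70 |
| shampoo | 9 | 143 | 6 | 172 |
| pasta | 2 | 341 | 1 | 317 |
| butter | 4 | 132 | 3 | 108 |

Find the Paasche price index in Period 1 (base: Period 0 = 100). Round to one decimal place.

Paasche price index uses current-period quantities as weights.
ΣP(Period 1)·Q(Period 1) = 5×129 + 7×70 + 6×172 + 1×317 + 3×108 = 645 + 490 + 1032 + 317 + 324 = 2808
ΣP(Period 0)·Q(Period 1) = 4×129 + 5×70 + 9×172 + 2×317 + 4×108 = 516 + 350 + 1548 + 634 + 432 = 3480
Index = 2808 / 3480 × 100 = 80.6897

80.7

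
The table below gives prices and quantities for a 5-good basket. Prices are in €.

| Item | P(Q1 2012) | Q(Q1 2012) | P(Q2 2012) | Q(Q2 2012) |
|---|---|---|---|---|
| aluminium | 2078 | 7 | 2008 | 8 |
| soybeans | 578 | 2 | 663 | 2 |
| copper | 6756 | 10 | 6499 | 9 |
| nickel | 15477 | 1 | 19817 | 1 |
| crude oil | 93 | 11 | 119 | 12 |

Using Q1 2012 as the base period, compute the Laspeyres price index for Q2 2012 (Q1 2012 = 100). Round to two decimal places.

Laspeyres price index uses base-period quantities as weights.
ΣP(Q2 2012)·Q(Q1 2012) = 2008×7 + 663×2 + 6499×10 + 19817×1 + 119×11 = 14056 + 1326 + 64990 + 19817 + 1309 = 101498
ΣP(Q1 2012)·Q(Q1 2012) = 2078×7 + 578×2 + 6756×10 + 15477×1 + 93×11 = 14546 + 1156 + 67560 + 15477 + 1023 = 99762
Index = 101498 / 99762 × 100 = 101.7401

101.74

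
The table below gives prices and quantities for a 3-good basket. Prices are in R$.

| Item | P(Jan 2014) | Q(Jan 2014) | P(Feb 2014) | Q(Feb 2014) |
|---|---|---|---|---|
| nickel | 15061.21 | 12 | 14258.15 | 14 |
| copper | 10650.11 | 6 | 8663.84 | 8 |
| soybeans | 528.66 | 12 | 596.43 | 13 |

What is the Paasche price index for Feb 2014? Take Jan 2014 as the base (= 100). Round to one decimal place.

91.3

Paasche price index uses current-period quantities as weights.
ΣP(Feb 2014)·Q(Feb 2014) = 14258.15×14 + 8663.84×8 + 596.43×13 = 199614.1 + 69310.72 + 7753.59 = 276678.41
ΣP(Jan 2014)·Q(Feb 2014) = 15061.21×14 + 10650.11×8 + 528.66×13 = 210856.94 + 85200.88 + 6872.58 = 302930.4
Index = 276678.41 / 302930.4 × 100 = 91.3340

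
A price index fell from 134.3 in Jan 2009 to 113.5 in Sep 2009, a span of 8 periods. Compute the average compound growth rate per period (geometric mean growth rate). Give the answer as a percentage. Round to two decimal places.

-2.08%

Growth factor = (113.5/134.3)^(1/8) = (0.845123)^(1/8) = 0.979186
Growth rate = 0.979186 − 1 = -0.020814 = -2.0814%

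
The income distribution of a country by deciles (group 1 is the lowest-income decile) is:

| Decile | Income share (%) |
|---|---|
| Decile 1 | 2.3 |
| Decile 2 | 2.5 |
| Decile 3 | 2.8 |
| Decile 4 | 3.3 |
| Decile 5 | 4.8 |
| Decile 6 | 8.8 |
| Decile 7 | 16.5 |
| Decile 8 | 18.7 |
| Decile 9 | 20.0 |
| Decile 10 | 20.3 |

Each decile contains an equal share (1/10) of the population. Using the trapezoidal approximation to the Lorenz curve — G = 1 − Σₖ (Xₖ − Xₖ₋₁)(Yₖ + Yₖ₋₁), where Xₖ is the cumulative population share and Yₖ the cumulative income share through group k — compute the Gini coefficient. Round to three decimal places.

0.408

Cumulative income shares Yₖ: 0.0230, 0.0480, 0.0760, 0.1090, 0.1570, 0.2450, 0.4100, 0.5970, 0.7970, 1.0000
Σ (Xₖ−Xₖ₋₁)(Yₖ+Yₖ₋₁) = (1/10)(0.0230+0.0000) + (1/10)(0.0480+0.0230) + (1/10)(0.0760+0.0480) + (1/10)(0.1090+0.0760) + (1/10)(0.1570+0.1090) + (1/10)(0.2450+0.1570) + (1/10)(0.4100+0.2450) + (1/10)(0.5970+0.4100) + (1/10)(0.7970+0.5970) + (1/10)(1.0000+0.7970)
  = 0.0023 + 0.0071 + 0.0124 + 0.0185 + 0.0266 + 0.0402 + 0.0655 + 0.1007 + 0.1394 + 0.1797 = 0.5924
G = 1 − 0.5924 = 0.4076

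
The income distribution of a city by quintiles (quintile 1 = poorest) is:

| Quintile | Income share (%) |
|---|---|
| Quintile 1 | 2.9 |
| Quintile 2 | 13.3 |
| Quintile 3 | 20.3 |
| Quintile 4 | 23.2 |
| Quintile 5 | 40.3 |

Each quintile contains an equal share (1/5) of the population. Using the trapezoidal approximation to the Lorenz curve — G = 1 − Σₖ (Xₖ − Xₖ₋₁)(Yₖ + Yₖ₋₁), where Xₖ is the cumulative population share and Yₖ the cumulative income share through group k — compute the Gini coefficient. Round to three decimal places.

0.339

Cumulative income shares Yₖ: 0.0290, 0.1620, 0.3650, 0.5970, 1.0000
Σ (Xₖ−Xₖ₋₁)(Yₖ+Yₖ₋₁) = (1/5)(0.0290+0.0000) + (1/5)(0.1620+0.0290) + (1/5)(0.3650+0.1620) + (1/5)(0.5970+0.3650) + (1/5)(1.0000+0.5970)
  = 0.0058 + 0.0382 + 0.1054 + 0.1924 + 0.3194 = 0.6612
G = 1 − 0.6612 = 0.3388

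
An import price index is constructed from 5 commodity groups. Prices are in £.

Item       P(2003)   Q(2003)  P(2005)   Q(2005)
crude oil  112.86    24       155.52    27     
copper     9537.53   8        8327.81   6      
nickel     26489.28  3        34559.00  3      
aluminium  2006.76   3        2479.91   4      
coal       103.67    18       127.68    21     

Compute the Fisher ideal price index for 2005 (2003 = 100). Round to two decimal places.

Laspeyres component (base-period weights):
ΣP(2005)Q(2003) = 155.52×24 + 8327.81×8 + 34559.00×3 + 2479.91×3 + 127.68×18 = 3732.48 + 66622.48 + 103677 + 7439.73 + 2298.24 = 183769.93
ΣP(2003)Q(2003) = 112.86×24 + 9537.53×8 + 26489.28×3 + 2006.76×3 + 103.67×18 = 2708.64 + 76300.24 + 79467.84 + 6020.28 + 1866.06 = 166363.06
L = 183769.93 / 166363.06 × 100 = 110.4632
Paasche component (current-period weights):
ΣP(2005)Q(2005) = 155.52×27 + 8327.81×6 + 34559.00×3 + 2479.91×4 + 127.68×21 = 4199.04 + 49966.86 + 103677 + 9919.64 + 2681.28 = 170443.82
ΣP(2003)Q(2005) = 112.86×27 + 9537.53×6 + 26489.28×3 + 2006.76×4 + 103.67×21 = 3047.22 + 57225.18 + 79467.84 + 8027.04 + 2177.07 = 149944.35
P = 170443.82 / 149944.35 × 100 = 113.6714
Fisher = √(L × P) = √(110.4632 × 113.6714) = 112.0558

112.06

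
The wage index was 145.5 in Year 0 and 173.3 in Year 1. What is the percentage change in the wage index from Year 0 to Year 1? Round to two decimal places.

Change = (173.3 − 145.5) / 145.5 × 100
       = 27.8 / 145.5 × 100 = 19.1065%

19.11%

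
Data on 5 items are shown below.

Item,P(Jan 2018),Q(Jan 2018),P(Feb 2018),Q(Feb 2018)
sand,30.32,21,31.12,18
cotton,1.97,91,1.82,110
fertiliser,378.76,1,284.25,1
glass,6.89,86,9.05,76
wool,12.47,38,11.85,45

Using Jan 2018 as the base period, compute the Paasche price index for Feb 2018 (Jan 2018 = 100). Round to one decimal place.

101.8

Paasche price index uses current-period quantities as weights.
ΣP(Feb 2018)·Q(Feb 2018) = 31.12×18 + 1.82×110 + 284.25×1 + 9.05×76 + 11.85×45 = 560.16 + 200.2 + 284.25 + 687.8 + 533.25 = 2265.66
ΣP(Jan 2018)·Q(Feb 2018) = 30.32×18 + 1.97×110 + 378.76×1 + 6.89×76 + 12.47×45 = 545.76 + 216.7 + 378.76 + 523.64 + 561.15 = 2226.01
Index = 2265.66 / 2226.01 × 100 = 101.7812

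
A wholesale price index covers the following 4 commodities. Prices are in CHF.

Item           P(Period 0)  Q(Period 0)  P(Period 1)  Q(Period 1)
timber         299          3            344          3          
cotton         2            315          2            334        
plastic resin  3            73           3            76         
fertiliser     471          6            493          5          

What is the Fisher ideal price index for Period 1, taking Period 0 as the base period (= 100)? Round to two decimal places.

Laspeyres component (base-period weights):
ΣP(Period 1)Q(Period 0) = 344×3 + 2×315 + 3×73 + 493×6 = 1032 + 630 + 219 + 2958 = 4839
ΣP(Period 0)Q(Period 0) = 299×3 + 2×315 + 3×73 + 471×6 = 897 + 630 + 219 + 2826 = 4572
L = 4839 / 4572 × 100 = 105.8399
Paasche component (current-period weights):
ΣP(Period 1)Q(Period 1) = 344×3 + 2×334 + 3×76 + 493×5 = 1032 + 668 + 228 + 2465 = 4393
ΣP(Period 0)Q(Period 1) = 299×3 + 2×334 + 3×76 + 471×5 = 897 + 668 + 228 + 2355 = 4148
P = 4393 / 4148 × 100 = 105.9065
Fisher = √(L × P) = √(105.8399 × 105.9065) = 105.8732

105.87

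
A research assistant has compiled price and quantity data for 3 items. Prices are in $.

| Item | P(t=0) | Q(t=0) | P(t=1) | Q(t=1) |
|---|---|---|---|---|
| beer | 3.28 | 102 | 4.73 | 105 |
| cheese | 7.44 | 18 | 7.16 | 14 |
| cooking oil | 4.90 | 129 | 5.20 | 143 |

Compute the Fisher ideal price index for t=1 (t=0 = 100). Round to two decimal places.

116.57

Laspeyres component (base-period weights):
ΣP(t=1)Q(t=0) = 4.73×102 + 7.16×18 + 5.20×129 = 482.46 + 128.88 + 670.8 = 1282.14
ΣP(t=0)Q(t=0) = 3.28×102 + 7.44×18 + 4.90×129 = 334.56 + 133.92 + 632.1 = 1100.58
L = 1282.14 / 1100.58 × 100 = 116.4968
Paasche component (current-period weights):
ΣP(t=1)Q(t=1) = 4.73×105 + 7.16×14 + 5.20×143 = 496.65 + 100.24 + 743.6 = 1340.49
ΣP(t=0)Q(t=1) = 3.28×105 + 7.44×14 + 4.90×143 = 344.4 + 104.16 + 700.7 = 1149.26
P = 1340.49 / 1149.26 × 100 = 116.6394
Fisher = √(L × P) = √(116.4968 × 116.6394) = 116.5681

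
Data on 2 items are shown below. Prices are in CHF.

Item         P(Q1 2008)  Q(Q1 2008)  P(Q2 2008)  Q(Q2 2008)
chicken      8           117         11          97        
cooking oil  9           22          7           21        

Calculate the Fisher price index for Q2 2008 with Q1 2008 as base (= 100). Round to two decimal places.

126.44

Laspeyres component (base-period weights):
ΣP(Q2 2008)Q(Q1 2008) = 11×117 + 7×22 = 1287 + 154 = 1441
ΣP(Q1 2008)Q(Q1 2008) = 8×117 + 9×22 = 936 + 198 = 1134
L = 1441 / 1134 × 100 = 127.0723
Paasche component (current-period weights):
ΣP(Q2 2008)Q(Q2 2008) = 11×97 + 7×21 = 1067 + 147 = 1214
ΣP(Q1 2008)Q(Q2 2008) = 8×97 + 9×21 = 776 + 189 = 965
P = 1214 / 965 × 100 = 125.8031
Fisher = √(L × P) = √(127.0723 × 125.8031) = 126.4361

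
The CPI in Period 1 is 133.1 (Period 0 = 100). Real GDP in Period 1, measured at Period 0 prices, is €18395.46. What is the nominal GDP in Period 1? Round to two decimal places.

24484.36

Nominal = Real × (Index/100) = 18395.46 × (133.1/100)
        = 18395.46 × 1.331 = 24484.3573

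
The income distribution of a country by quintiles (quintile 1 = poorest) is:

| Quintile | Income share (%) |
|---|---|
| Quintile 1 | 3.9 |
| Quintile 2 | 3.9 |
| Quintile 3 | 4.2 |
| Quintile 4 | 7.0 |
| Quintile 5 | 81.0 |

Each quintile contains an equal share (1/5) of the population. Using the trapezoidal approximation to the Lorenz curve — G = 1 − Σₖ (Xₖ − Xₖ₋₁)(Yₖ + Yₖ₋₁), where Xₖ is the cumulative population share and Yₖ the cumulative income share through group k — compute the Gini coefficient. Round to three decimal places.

0.629

Cumulative income shares Yₖ: 0.0390, 0.0780, 0.1200, 0.1900, 1.0000
Σ (Xₖ−Xₖ₋₁)(Yₖ+Yₖ₋₁) = (1/5)(0.0390+0.0000) + (1/5)(0.0780+0.0390) + (1/5)(0.1200+0.0780) + (1/5)(0.1900+0.1200) + (1/5)(1.0000+0.1900)
  = 0.0078 + 0.0234 + 0.0396 + 0.0620 + 0.2380 = 0.3708
G = 1 − 0.3708 = 0.6292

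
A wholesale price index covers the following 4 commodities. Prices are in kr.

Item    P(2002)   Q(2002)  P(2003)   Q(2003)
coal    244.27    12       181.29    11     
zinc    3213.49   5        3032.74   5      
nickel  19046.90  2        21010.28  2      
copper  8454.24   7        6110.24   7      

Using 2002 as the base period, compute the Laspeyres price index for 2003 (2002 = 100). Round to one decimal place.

87.8

Laspeyres price index uses base-period quantities as weights.
ΣP(2003)·Q(2002) = 181.29×12 + 3032.74×5 + 21010.28×2 + 6110.24×7 = 2175.48 + 15163.7 + 42020.56 + 42771.68 = 102131.42
ΣP(2002)·Q(2002) = 244.27×12 + 3213.49×5 + 19046.90×2 + 8454.24×7 = 2931.24 + 16067.45 + 38093.8 + 59179.68 = 116272.17
Index = 102131.42 / 116272.17 × 100 = 87.8382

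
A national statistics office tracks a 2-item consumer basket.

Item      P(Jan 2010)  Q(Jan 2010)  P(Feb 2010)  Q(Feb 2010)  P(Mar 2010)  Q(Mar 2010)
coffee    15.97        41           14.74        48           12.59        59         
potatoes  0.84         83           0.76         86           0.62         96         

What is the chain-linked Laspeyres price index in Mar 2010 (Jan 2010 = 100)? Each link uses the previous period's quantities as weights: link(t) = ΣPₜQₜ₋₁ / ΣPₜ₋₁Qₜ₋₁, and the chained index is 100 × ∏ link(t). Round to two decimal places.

Link Jan 2010→Feb 2010:
ΣP(Feb 2010)Q(Jan 2010) = 14.74×41 + 0.76×83 = 604.34 + 63.08 = 667.42
ΣP(Jan 2010)Q(Jan 2010) = 15.97×41 + 0.84×83 = 654.77 + 69.72 = 724.49
link = 667.42/724.49 = 0.921227
Link Feb 2010→Mar 2010:
ΣP(Mar 2010)Q(Feb 2010) = 12.59×48 + 0.62×86 = 604.32 + 53.32 = 657.64
ΣP(Feb 2010)Q(Feb 2010) = 14.74×48 + 0.76×86 = 707.52 + 65.36 = 772.88
link = 657.64/772.88 = 0.850895
Chained index = 100 × 0.921227 × 0.850895 = 78.3868

78.39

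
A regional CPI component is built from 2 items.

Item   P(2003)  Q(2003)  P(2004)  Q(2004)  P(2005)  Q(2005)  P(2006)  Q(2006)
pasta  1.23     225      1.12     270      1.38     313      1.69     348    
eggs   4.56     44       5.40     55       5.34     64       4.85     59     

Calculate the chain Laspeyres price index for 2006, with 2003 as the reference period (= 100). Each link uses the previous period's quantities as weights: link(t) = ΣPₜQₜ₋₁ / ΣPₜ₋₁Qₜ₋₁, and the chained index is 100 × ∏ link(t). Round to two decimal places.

123.68

Link 2003→2004:
ΣP(2004)Q(2003) = 1.12×225 + 5.40×44 = 252 + 237.6 = 489.6
ΣP(2003)Q(2003) = 1.23×225 + 4.56×44 = 276.75 + 200.64 = 477.39
link = 489.6/477.39 = 1.025577
Link 2004→2005:
ΣP(2005)Q(2004) = 1.38×270 + 5.34×55 = 372.6 + 293.7 = 666.3
ΣP(2004)Q(2004) = 1.12×270 + 5.40×55 = 302.4 + 297 = 599.4
link = 666.3/599.4 = 1.111612
Link 2005→2006:
ΣP(2006)Q(2005) = 1.69×313 + 4.85×64 = 528.97 + 310.4 = 839.37
ΣP(2005)Q(2005) = 1.38×313 + 5.34×64 = 431.94 + 341.76 = 773.7
link = 839.37/773.7 = 1.084878
Chained index = 100 × 1.025577 × 1.111612 × 1.084878 = 123.6807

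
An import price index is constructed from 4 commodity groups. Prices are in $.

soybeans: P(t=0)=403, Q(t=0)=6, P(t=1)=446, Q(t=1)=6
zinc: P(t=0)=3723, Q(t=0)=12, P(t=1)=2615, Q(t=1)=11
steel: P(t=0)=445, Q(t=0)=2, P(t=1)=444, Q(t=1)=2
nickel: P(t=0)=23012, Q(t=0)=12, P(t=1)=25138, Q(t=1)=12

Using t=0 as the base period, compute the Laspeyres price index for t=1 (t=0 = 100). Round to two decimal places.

Laspeyres price index uses base-period quantities as weights.
ΣP(t=1)·Q(t=0) = 446×6 + 2615×12 + 444×2 + 25138×12 = 2676 + 31380 + 888 + 301656 = 336600
ΣP(t=0)·Q(t=0) = 403×6 + 3723×12 + 445×2 + 23012×12 = 2418 + 44676 + 890 + 276144 = 324128
Index = 336600 / 324128 × 100 = 103.8479

103.85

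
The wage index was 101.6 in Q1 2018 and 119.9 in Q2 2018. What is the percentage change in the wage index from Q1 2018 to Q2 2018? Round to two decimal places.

Change = (119.9 − 101.6) / 101.6 × 100
       = 18.3 / 101.6 × 100 = 18.0118%

18.01%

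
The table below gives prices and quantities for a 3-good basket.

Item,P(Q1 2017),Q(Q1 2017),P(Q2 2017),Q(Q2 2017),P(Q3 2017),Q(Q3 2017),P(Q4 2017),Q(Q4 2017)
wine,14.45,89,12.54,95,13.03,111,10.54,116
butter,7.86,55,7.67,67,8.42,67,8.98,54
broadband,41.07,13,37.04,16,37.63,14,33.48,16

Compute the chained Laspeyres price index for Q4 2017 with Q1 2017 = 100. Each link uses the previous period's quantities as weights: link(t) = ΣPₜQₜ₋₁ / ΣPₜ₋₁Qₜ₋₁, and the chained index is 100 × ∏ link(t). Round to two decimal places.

82.83

Link Q1 2017→Q2 2017:
ΣP(Q2 2017)Q(Q1 2017) = 12.54×89 + 7.67×55 + 37.04×13 = 1116.06 + 421.85 + 481.52 = 2019.43
ΣP(Q1 2017)Q(Q1 2017) = 14.45×89 + 7.86×55 + 41.07×13 = 1286.05 + 432.3 + 533.91 = 2252.26
link = 2019.43/2252.26 = 0.896624
Link Q2 2017→Q3 2017:
ΣP(Q3 2017)Q(Q2 2017) = 13.03×95 + 8.42×67 + 37.63×16 = 1237.85 + 564.14 + 602.08 = 2404.07
ΣP(Q2 2017)Q(Q2 2017) = 12.54×95 + 7.67×67 + 37.04×16 = 1191.3 + 513.89 + 592.64 = 2297.83
link = 2404.07/2297.83 = 1.046235
Link Q3 2017→Q4 2017:
ΣP(Q4 2017)Q(Q3 2017) = 10.54×111 + 8.98×67 + 33.48×14 = 1169.94 + 601.66 + 468.72 = 2240.32
ΣP(Q3 2017)Q(Q3 2017) = 13.03×111 + 8.42×67 + 37.63×14 = 1446.33 + 564.14 + 526.82 = 2537.29
link = 2240.32/2537.29 = 0.882958
Chained index = 100 × 0.896624 × 1.046235 × 0.882958 = 82.8284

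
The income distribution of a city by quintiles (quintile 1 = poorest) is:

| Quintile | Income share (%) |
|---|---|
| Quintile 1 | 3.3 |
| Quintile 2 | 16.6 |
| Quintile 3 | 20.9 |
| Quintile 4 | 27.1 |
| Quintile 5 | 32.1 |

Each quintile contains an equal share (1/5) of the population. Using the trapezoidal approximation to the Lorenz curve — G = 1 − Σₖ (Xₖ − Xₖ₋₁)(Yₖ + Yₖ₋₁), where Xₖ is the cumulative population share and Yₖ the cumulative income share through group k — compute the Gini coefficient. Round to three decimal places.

0.272

Cumulative income shares Yₖ: 0.0330, 0.1990, 0.4080, 0.6790, 1.0000
Σ (Xₖ−Xₖ₋₁)(Yₖ+Yₖ₋₁) = (1/5)(0.0330+0.0000) + (1/5)(0.1990+0.0330) + (1/5)(0.4080+0.1990) + (1/5)(0.6790+0.4080) + (1/5)(1.0000+0.6790)
  = 0.0066 + 0.0464 + 0.1214 + 0.2174 + 0.3358 = 0.7276
G = 1 − 0.7276 = 0.2724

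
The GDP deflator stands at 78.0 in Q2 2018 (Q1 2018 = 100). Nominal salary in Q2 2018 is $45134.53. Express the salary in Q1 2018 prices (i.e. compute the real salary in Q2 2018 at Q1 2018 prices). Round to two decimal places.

Real = Nominal ÷ (Index/100) = 45134.53 ÷ (78.0/100)
     = 45134.53 ÷ 0.780 = 57864.7821

57864.78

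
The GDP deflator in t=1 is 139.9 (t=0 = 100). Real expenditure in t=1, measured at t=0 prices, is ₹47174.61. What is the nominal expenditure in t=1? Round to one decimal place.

Nominal = Real × (Index/100) = 47174.61 × (139.9/100)
        = 47174.61 × 1.399 = 65997.2794

65997.3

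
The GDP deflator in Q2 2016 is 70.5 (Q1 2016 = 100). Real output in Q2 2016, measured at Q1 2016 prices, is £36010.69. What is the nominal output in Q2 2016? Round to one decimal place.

Nominal = Real × (Index/100) = 36010.69 × (70.5/100)
        = 36010.69 × 0.705 = 25387.5364

25387.5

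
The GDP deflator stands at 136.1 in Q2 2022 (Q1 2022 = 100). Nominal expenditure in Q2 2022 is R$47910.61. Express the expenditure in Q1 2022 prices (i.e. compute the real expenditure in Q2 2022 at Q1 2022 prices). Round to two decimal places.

Real = Nominal ÷ (Index/100) = 47910.61 ÷ (136.1/100)
     = 47910.61 ÷ 1.361 = 35202.5055

35202.51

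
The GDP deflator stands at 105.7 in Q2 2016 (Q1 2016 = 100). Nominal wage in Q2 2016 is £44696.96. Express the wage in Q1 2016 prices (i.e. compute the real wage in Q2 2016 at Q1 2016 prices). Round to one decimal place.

Real = Nominal ÷ (Index/100) = 44696.96 ÷ (105.7/100)
     = 44696.96 ÷ 1.057 = 42286.6225

42286.6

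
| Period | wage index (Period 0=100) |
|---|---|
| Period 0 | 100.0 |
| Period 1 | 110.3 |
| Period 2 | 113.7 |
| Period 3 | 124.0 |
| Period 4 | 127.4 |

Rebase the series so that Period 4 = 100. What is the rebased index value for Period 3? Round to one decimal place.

97.3

Rebased(Period 3) = 124.0 / 127.4 × 100 = 97.3312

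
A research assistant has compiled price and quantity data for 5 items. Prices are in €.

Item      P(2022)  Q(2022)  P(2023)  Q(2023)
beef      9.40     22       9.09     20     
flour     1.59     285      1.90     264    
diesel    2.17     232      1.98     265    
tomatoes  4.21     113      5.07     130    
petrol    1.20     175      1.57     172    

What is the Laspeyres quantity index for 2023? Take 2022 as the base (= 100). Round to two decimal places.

104.73

Laspeyres quantity index uses base-period prices as weights.
ΣP(2022)·Q(2023) = 9.40×20 + 1.59×264 + 2.17×265 + 4.21×130 + 1.20×172 = 188 + 419.76 + 575.05 + 547.3 + 206.4 = 1936.51
ΣP(2022)·Q(2022) = 9.40×22 + 1.59×285 + 2.17×232 + 4.21×113 + 1.20×175 = 206.8 + 453.15 + 503.44 + 475.73 + 210 = 1849.12
Index = 1936.51 / 1849.12 × 100 = 104.7260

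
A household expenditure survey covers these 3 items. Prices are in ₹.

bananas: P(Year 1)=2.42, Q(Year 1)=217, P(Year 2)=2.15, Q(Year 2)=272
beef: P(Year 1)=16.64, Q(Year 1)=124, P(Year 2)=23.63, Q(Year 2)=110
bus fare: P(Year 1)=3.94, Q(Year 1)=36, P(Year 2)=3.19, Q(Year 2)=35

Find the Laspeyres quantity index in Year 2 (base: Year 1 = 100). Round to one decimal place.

Laspeyres quantity index uses base-period prices as weights.
ΣP(Year 1)·Q(Year 2) = 2.42×272 + 16.64×110 + 3.94×35 = 658.24 + 1830.4 + 137.9 = 2626.54
ΣP(Year 1)·Q(Year 1) = 2.42×217 + 16.64×124 + 3.94×36 = 525.14 + 2063.36 + 141.84 = 2730.34
Index = 2626.54 / 2730.34 × 100 = 96.1983

96.2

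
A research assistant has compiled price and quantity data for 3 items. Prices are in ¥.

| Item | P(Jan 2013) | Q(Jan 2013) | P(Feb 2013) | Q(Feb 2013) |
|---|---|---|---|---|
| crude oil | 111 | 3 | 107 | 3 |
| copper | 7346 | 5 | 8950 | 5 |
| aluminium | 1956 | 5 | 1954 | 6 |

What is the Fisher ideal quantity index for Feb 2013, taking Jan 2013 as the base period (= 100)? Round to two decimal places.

103.87

Laspeyres component (base-period weights):
ΣP(Jan 2013)Q(Feb 2013) = 111×3 + 7346×5 + 1956×6 = 333 + 36730 + 11736 = 48799
ΣP(Jan 2013)Q(Jan 2013) = 111×3 + 7346×5 + 1956×5 = 333 + 36730 + 9780 = 46843
L = 48799 / 46843 × 100 = 104.1757
Paasche component (current-period weights):
ΣP(Feb 2013)Q(Feb 2013) = 107×3 + 8950×5 + 1954×6 = 321 + 44750 + 11724 = 56795
ΣP(Feb 2013)Q(Jan 2013) = 107×3 + 8950×5 + 1954×5 = 321 + 44750 + 9770 = 54841
P = 56795 / 54841 × 100 = 103.5630
Fisher = √(L × P) = √(104.1757 × 103.5630) = 103.8689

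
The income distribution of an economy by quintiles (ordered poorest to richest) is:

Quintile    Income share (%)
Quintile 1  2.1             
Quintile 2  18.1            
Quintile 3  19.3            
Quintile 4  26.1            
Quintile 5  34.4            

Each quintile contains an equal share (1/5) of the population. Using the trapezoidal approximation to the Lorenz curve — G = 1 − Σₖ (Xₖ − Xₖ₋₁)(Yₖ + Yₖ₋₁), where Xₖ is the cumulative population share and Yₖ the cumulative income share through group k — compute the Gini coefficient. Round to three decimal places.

Cumulative income shares Yₖ: 0.0210, 0.2020, 0.3950, 0.6560, 1.0000
Σ (Xₖ−Xₖ₋₁)(Yₖ+Yₖ₋₁) = (1/5)(0.0210+0.0000) + (1/5)(0.2020+0.0210) + (1/5)(0.3950+0.2020) + (1/5)(0.6560+0.3950) + (1/5)(1.0000+0.6560)
  = 0.0042 + 0.0446 + 0.1194 + 0.2102 + 0.3312 = 0.7096
G = 1 − 0.7096 = 0.2904

0.290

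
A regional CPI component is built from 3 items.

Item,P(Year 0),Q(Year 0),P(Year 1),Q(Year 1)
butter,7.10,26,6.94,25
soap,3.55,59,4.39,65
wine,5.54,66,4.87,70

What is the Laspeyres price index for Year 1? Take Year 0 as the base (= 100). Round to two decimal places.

Laspeyres price index uses base-period quantities as weights.
ΣP(Year 1)·Q(Year 0) = 6.94×26 + 4.39×59 + 4.87×66 = 180.44 + 259.01 + 321.42 = 760.87
ΣP(Year 0)·Q(Year 0) = 7.10×26 + 3.55×59 + 5.54×66 = 184.6 + 209.45 + 365.64 = 759.69
Index = 760.87 / 759.69 × 100 = 100.1553

100.16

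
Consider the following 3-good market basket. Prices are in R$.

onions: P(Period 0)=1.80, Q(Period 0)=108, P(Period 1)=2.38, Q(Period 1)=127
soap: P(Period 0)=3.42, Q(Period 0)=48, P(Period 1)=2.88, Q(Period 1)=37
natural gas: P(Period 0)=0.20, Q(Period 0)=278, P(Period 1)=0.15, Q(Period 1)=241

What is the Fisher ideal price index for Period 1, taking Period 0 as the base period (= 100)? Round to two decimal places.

107.89

Laspeyres component (base-period weights):
ΣP(Period 1)Q(Period 0) = 2.38×108 + 2.88×48 + 0.15×278 = 257.04 + 138.24 + 41.7 = 436.98
ΣP(Period 0)Q(Period 0) = 1.80×108 + 3.42×48 + 0.20×278 = 194.4 + 164.16 + 55.6 = 414.16
L = 436.98 / 414.16 × 100 = 105.5099
Paasche component (current-period weights):
ΣP(Period 1)Q(Period 1) = 2.38×127 + 2.88×37 + 0.15×241 = 302.26 + 106.56 + 36.15 = 444.97
ΣP(Period 0)Q(Period 1) = 1.80×127 + 3.42×37 + 0.20×241 = 228.6 + 126.54 + 48.2 = 403.34
P = 444.97 / 403.34 × 100 = 110.3213
Fisher = √(L × P) = √(105.5099 × 110.3213) = 107.8888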